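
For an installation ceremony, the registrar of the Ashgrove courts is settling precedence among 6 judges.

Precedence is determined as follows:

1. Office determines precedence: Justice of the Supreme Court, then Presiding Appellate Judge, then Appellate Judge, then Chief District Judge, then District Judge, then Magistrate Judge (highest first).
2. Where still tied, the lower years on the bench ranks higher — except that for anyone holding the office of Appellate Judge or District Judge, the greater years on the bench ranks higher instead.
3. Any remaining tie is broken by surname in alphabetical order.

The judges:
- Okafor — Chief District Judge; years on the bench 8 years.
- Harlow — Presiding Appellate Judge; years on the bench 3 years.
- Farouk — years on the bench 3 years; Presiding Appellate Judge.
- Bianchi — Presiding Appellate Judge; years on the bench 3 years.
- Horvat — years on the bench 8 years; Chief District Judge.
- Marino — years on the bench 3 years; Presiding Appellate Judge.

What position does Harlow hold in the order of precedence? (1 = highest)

By office: Bianchi, Farouk, Harlow and Marino (Presiding Appellate Judge); then Horvat and Okafor (Chief District Judge).
Bianchi, Farouk, Harlow and Marino all have years on the bench 3 years, so the next rule applies.
Among Bianchi, Farouk, Harlow and Marino, alphabetically by surname: Bianchi before Farouk before Harlow before Marino.
Horvat and Okafor both have years on the bench 8 years, so the next rule applies.
Among Horvat and Okafor, alphabetically by surname: Horvat before Okafor.
Order: Bianchi, Farouk, Harlow, Marino, Horvat, Okafor. So position 3.

3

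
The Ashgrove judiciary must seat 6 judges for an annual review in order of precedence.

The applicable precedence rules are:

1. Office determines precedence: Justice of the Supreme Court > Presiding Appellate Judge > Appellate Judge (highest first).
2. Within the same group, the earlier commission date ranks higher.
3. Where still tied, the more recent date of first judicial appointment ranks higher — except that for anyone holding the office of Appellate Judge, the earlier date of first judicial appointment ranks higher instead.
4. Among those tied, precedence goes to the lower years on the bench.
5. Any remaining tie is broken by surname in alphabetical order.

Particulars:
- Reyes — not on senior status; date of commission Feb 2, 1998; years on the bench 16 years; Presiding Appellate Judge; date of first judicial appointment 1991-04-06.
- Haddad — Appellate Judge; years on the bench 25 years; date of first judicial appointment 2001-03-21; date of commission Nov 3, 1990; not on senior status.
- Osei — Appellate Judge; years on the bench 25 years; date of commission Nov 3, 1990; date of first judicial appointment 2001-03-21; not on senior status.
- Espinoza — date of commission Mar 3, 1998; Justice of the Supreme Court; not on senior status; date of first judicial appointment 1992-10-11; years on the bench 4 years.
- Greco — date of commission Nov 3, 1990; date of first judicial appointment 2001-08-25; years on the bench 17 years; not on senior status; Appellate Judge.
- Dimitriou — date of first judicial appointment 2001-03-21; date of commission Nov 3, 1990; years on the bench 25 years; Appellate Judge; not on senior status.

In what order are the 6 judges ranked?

By office: Espinoza (Justice of the Supreme Court); then Reyes (Presiding Appellate Judge); then Dimitriou, Haddad, Osei and Greco (Appellate Judge).
Dimitriou, Haddad, Osei and Greco all have date of commission Nov 3, 1990, so the next rule applies.
Among Dimitriou, Haddad, Osei and Greco, by date of first judicial appointment (earlier first) (reversed rule for this group): Dimitriou, Haddad and Osei (2001-03-21) before Greco (2001-08-25).
Dimitriou, Haddad and Osei all have years on the bench 25 years, so the next rule applies.
Among Dimitriou, Haddad and Osei, alphabetically by surname: Dimitriou before Haddad before Osei.
Full order: Espinoza, Reyes, Dimitriou, Haddad, Osei, Greco.

Espinoza, Reyes, Dimitriou, Haddad, Osei, Greco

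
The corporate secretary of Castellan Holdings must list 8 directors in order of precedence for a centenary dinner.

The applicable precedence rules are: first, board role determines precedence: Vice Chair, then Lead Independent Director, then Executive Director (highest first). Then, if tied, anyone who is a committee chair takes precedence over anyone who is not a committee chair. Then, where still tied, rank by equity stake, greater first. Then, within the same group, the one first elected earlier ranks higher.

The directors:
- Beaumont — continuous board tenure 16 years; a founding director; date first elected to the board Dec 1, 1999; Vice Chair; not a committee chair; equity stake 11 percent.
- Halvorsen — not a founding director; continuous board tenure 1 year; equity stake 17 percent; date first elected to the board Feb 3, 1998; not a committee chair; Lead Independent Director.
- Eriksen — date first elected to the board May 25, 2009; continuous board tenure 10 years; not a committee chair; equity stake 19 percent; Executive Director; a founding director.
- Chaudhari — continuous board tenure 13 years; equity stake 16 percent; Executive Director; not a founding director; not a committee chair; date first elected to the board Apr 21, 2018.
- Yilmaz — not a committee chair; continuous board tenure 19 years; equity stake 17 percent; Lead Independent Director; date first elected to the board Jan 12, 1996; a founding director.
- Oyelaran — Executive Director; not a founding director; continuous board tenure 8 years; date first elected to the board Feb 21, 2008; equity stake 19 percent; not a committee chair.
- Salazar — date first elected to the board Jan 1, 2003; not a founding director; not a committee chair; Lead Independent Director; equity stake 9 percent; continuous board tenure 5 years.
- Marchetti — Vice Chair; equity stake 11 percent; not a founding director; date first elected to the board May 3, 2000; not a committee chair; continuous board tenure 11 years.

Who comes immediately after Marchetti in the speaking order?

Yilmaz

By board role: Beaumont and Marchetti (Vice Chair); then Yilmaz, Halvorsen and Salazar (Lead Independent Director); then Oyelaran, Eriksen and Chaudhari (Executive Director).
Beaumont and Marchetti are each not a committee chair, so the next rule applies.
Beaumont and Marchetti both have equity stake 11 percent, so the next rule applies.
Among Beaumont and Marchetti, by date first elected to the board (earlier first): Beaumont (Dec 1, 1999) before Marchetti (May 3, 2000).
Yilmaz, Halvorsen and Salazar are each not a committee chair, so the next rule applies.
Among Yilmaz, Halvorsen and Salazar, by equity stake (higher first): Yilmaz and Halvorsen (17 percent) before Salazar (9 percent).
Among Yilmaz and Halvorsen, by date first elected to the board (earlier first): Yilmaz (Jan 12, 1996) before Halvorsen (Feb 3, 1998).
Oyelaran, Eriksen and Chaudhari are each not a committee chair, so the next rule applies.
Among Oyelaran, Eriksen and Chaudhari, by equity stake (higher first): Oyelaran and Eriksen (19 percent) before Chaudhari (16 percent).
Among Oyelaran and Eriksen, by date first elected to the board (earlier first): Oyelaran (Feb 21, 2008) before Eriksen (May 25, 2009).
Order: Beaumont, Marchetti, Yilmaz, Halvorsen, Salazar, Oyelaran, Eriksen, Chaudhari.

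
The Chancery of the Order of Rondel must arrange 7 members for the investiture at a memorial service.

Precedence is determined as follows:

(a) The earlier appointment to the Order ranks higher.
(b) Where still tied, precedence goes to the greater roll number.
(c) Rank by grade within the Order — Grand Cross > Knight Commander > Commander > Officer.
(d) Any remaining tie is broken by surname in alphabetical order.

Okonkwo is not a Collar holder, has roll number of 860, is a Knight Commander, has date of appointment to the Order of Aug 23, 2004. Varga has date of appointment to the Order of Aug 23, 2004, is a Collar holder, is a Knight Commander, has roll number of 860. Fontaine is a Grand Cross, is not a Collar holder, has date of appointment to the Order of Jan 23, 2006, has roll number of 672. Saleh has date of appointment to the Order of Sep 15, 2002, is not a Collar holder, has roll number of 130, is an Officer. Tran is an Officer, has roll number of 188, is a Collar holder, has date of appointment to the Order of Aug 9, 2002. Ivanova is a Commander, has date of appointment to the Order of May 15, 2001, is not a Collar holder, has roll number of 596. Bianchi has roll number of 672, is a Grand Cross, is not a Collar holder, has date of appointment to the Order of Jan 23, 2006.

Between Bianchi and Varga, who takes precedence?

Varga

By date of appointment to the Order (earlier first): Ivanova (May 15, 2001); then Tran (Aug 9, 2002); then Saleh (Sep 15, 2002); then Okonkwo and Varga (both Aug 23, 2004); then Bianchi and Fontaine (both Jan 23, 2006).
Okonkwo and Varga both have roll number 860, so the next rule applies.
Okonkwo and Varga are each Knight Commander, so the next rule applies.
Among Okonkwo and Varga, alphabetically by surname: Okonkwo before Varga.
Bianchi and Fontaine both have roll number 672, so the next rule applies.
Bianchi and Fontaine are each Grand Cross, so the next rule applies.
Among Bianchi and Fontaine, alphabetically by surname: Bianchi before Fontaine.
So Varga takes precedence.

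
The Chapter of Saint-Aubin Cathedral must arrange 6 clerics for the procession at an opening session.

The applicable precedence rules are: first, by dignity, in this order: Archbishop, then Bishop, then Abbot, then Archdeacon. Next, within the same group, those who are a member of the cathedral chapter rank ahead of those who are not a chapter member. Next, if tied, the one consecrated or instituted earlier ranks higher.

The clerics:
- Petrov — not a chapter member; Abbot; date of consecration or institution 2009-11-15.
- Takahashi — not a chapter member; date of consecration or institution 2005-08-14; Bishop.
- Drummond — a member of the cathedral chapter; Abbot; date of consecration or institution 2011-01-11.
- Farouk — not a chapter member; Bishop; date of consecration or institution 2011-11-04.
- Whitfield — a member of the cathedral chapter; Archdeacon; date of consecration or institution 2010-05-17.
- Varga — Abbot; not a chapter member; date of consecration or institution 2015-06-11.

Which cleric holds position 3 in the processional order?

By dignity: Takahashi and Farouk (Bishop); then Drummond, Petrov and Varga (Abbot); then Whitfield (Archdeacon).
Takahashi and Farouk are each not a chapter member, so the next rule applies.
Among Takahashi and Farouk, by date of consecration or institution (earlier first): Takahashi (2005-08-14) before Farouk (2011-11-04).
Among Drummond, Petrov and Varga, a member of the cathedral chapter before not a chapter member: Drummond (a member of the cathedral chapter) before Petrov and Varga (not a chapter member).
Among Petrov and Varga, by date of consecration or institution (earlier first): Petrov (2009-11-15) before Varga (2015-06-11).
Order: Takahashi, Farouk, Drummond, Petrov, Varga, Whitfield.

Drummond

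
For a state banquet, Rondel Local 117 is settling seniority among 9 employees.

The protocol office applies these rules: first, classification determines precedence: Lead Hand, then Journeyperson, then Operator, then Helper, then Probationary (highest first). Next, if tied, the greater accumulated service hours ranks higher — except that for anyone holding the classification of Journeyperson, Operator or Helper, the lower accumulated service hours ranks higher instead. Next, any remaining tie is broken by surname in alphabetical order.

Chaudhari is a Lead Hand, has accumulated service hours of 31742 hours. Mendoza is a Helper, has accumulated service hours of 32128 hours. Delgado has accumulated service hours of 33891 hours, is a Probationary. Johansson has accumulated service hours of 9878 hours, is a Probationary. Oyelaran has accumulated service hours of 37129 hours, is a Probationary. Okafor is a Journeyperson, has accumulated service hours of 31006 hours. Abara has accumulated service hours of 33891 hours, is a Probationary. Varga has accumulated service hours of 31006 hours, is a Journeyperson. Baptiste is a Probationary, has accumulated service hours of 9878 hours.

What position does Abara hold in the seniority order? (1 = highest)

By classification: Chaudhari (Lead Hand); then Okafor and Varga (Journeyperson); then Mendoza (Helper); then Oyelaran, Abara, Delgado, Baptiste and Johansson (Probationary).
Okafor and Varga both have accumulated service hours 31006 hours, so the next rule applies.
Among Okafor and Varga, alphabetically by surname: Okafor before Varga.
Among Oyelaran, Abara, Delgado, Baptiste and Johansson, by accumulated service hours (higher first): Oyelaran (37129 hours) before Abara and Delgado (33891 hours) before Baptiste and Johansson (9878 hours).
Among Abara and Delgado, alphabetically by surname: Abara before Delgado.
Among Baptiste and Johansson, alphabetically by surname: Baptiste before Johansson.
Order: Chaudhari, Okafor, Varga, Mendoza, Oyelaran, Abara, Delgado, Baptiste, Johansson. So position 6.

6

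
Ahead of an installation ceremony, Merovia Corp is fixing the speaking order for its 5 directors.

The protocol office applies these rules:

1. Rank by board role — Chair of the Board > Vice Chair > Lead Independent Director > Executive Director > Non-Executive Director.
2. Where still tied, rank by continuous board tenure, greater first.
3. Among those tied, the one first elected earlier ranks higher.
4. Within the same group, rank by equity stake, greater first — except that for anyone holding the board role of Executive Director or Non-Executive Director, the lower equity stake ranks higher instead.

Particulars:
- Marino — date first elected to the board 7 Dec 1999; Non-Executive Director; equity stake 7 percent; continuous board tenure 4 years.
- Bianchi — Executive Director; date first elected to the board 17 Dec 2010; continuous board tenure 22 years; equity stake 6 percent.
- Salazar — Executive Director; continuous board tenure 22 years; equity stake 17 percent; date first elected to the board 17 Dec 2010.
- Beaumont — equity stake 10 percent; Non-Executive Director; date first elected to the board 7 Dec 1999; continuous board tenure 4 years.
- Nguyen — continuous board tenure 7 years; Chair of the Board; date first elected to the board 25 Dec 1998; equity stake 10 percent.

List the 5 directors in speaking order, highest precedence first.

By board role: Nguyen (Chair of the Board); then Bianchi and Salazar (Executive Director); then Marino and Beaumont (Non-Executive Director).
Bianchi and Salazar both have continuous board tenure 22 years, so the next rule applies.
Bianchi and Salazar both have date first elected to the board 17 Dec 2010, so the next rule applies.
Among Bianchi and Salazar, by equity stake (lower first) (reversed rule for this group): Bianchi (6 percent) before Salazar (17 percent).
Marino and Beaumont both have continuous board tenure 4 years, so the next rule applies.
Marino and Beaumont both have date first elected to the board 7 Dec 1999, so the next rule applies.
Among Marino and Beaumont, by equity stake (lower first) (reversed rule for this group): Marino (7 percent) before Beaumont (10 percent).
Full order: Nguyen, Bianchi, Salazar, Marino, Beaumont.

Nguyen, Bianchi, Salazar, Marino, Beaumont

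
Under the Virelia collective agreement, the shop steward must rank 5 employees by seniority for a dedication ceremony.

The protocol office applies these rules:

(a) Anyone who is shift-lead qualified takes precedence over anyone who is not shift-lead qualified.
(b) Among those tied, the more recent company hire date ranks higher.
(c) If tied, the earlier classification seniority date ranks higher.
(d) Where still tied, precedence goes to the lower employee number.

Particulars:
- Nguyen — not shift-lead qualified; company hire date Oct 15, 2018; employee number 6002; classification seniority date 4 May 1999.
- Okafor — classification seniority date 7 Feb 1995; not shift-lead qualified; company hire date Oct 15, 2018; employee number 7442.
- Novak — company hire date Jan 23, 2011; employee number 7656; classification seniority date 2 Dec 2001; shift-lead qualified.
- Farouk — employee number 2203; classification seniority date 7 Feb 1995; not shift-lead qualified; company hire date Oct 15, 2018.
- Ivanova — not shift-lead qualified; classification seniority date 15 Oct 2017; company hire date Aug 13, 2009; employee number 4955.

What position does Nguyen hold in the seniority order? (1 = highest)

By the first rule: Novak (shift-lead qualified); then Farouk, Okafor, Nguyen and Ivanova (each not shift-lead qualified).
Among Farouk, Okafor, Nguyen and Ivanova, by company hire date (later first): Farouk, Okafor and Nguyen (Oct 15, 2018) before Ivanova (Aug 13, 2009).
Among Farouk, Okafor and Nguyen, by classification seniority date (earlier first): Farouk and Okafor (7 Feb 1995) before Nguyen (4 May 1999).
Among Farouk and Okafor, by employee number (lower first): Farouk (2203) before Okafor (7442).
Order: Novak, Farouk, Okafor, Nguyen, Ivanova. So position 4.

4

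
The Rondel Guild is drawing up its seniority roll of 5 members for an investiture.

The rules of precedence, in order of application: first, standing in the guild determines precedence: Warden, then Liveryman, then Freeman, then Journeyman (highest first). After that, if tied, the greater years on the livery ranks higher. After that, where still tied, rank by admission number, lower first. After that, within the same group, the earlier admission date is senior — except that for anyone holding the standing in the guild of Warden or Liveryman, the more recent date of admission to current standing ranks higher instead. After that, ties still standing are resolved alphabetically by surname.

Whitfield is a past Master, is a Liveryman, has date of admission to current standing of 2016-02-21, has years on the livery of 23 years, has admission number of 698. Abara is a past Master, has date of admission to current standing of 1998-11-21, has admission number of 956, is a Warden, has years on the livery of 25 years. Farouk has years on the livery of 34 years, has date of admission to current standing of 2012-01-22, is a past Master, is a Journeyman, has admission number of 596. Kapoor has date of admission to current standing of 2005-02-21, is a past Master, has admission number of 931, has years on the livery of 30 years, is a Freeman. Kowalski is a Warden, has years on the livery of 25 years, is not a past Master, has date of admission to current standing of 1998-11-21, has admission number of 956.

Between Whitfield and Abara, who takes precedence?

Abara

By standing in the guild: Abara and Kowalski (Warden); then Whitfield (Liveryman); then Kapoor (Freeman); then Farouk (Journeyman).
Abara and Kowalski both have years on the livery 25 years, so the next rule applies.
Abara and Kowalski both have admission number 956, so the next rule applies.
Abara and Kowalski both have date of admission to current standing 1998-11-21, so the next rule applies.
Among Abara and Kowalski, alphabetically by surname: Abara before Kowalski.
So Abara takes precedence.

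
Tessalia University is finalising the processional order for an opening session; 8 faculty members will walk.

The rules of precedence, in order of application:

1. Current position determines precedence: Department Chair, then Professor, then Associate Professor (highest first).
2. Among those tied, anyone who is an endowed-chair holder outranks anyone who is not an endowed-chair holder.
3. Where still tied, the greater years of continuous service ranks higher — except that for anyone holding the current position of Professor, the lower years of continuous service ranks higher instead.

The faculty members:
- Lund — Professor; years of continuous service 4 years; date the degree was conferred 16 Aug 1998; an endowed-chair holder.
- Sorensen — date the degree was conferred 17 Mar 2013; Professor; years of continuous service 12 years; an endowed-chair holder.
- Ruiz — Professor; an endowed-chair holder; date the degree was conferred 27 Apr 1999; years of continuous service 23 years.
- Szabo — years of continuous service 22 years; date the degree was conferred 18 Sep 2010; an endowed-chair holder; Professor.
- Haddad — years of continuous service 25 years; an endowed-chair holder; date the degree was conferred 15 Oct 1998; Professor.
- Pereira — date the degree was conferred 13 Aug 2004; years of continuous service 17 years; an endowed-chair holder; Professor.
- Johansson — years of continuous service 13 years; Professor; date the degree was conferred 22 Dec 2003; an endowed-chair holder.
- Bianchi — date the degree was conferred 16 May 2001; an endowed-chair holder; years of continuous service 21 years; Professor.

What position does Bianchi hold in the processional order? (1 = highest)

By current position: Lund, Sorensen, Johansson, Pereira, Bianchi, Szabo, Ruiz and Haddad (Professor).
Lund, Sorensen, Johansson, Pereira, Bianchi, Szabo, Ruiz and Haddad are each an endowed-chair holder, so the next rule applies.
Among Lund, Sorensen, Johansson, Pereira, Bianchi, Szabo, Ruiz and Haddad, by years of continuous service (lower first) (reversed rule for this group): Lund (4 years) before Sorensen (12 years) before Johansson (13 years) before Pereira (17 years) before Bianchi (21 years) before Szabo (22 years) before Ruiz (23 years) before Haddad (25 years).
Order: Lund, Sorensen, Johansson, Pereira, Bianchi, Szabo, Ruiz, Haddad. So position 5.

5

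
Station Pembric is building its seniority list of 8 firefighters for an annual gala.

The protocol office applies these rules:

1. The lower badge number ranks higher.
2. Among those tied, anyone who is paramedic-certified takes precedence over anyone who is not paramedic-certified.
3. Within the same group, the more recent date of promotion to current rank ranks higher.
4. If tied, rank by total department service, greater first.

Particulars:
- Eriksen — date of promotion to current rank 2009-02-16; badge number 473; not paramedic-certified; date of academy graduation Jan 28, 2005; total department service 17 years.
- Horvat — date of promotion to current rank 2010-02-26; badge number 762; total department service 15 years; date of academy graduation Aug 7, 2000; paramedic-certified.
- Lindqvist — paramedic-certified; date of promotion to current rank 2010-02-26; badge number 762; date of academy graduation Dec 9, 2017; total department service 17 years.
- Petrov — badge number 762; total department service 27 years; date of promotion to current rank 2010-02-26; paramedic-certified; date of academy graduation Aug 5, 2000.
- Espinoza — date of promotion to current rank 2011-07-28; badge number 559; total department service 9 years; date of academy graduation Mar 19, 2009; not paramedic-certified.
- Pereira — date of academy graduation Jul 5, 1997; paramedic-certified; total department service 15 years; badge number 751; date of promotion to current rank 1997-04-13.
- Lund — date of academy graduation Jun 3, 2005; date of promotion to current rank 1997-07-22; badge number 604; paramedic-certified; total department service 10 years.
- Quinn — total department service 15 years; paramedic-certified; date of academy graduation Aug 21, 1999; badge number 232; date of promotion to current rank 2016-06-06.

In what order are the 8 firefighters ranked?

By badge number (lower first): Quinn (232); then Eriksen (473); then Espinoza (559); then Lund (604); then Pereira (751); then Petrov, Lindqvist and Horvat (each 762).
Petrov, Lindqvist and Horvat are each paramedic-certified, so the next rule applies.
Petrov, Lindqvist and Horvat all have date of promotion to current rank 2010-02-26, so the next rule applies.
Among Petrov, Lindqvist and Horvat, by total department service (higher first): Petrov (27 years) before Lindqvist (17 years) before Horvat (15 years).
Full order: Quinn, Eriksen, Espinoza, Lund, Pereira, Petrov, Lindqvist, Horvat.

Quinn, Eriksen, Espinoza, Lund, Pereira, Petrov, Lindqvist, Horvat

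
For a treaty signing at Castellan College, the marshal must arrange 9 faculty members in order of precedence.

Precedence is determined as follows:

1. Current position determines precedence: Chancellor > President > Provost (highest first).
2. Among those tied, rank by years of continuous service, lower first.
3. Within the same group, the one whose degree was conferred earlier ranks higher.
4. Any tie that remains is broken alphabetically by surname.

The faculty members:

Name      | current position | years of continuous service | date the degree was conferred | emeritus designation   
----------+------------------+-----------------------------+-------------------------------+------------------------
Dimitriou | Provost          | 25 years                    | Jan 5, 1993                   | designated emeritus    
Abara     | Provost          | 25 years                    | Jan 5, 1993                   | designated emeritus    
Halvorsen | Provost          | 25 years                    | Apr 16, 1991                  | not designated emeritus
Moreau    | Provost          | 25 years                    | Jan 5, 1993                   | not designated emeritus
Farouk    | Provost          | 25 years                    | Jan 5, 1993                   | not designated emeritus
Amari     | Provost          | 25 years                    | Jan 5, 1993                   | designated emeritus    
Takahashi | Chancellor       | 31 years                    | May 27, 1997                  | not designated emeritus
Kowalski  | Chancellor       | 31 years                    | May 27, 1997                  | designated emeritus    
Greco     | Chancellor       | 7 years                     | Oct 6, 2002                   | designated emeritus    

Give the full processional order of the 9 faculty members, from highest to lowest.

By current position: Greco, Kowalski and Takahashi (Chancellor); then Halvorsen, Abara, Amari, Dimitriou, Farouk and Moreau (Provost).
Among Greco, Kowalski and Takahashi, by years of continuous service (lower first): Greco (7 years) before Kowalski and Takahashi (31 years).
Kowalski and Takahashi both have date the degree was conferred May 27, 1997, so the next rule applies.
Among Kowalski and Takahashi, alphabetically by surname: Kowalski before Takahashi.
Halvorsen, Abara, Amari, Dimitriou, Farouk and Moreau all have years of continuous service 25 years, so the next rule applies.
Among Halvorsen, Abara, Amari, Dimitriou, Farouk and Moreau, by date the degree was conferred (earlier first): Halvorsen (Apr 16, 1991) before Abara, Amari, Dimitriou, Farouk and Moreau (Jan 5, 1993).
Among Abara, Amari, Dimitriou, Farouk and Moreau, alphabetically by surname: Abara before Amari before Dimitriou before Farouk before Moreau.
Full order: Greco, Kowalski, Takahashi, Halvorsen, Abara, Amari, Dimitriou, Farouk, Moreau.

Greco, Kowalski, Takahashi, Halvorsen, Abara, Amari, Dimitriou, Farouk, Moreau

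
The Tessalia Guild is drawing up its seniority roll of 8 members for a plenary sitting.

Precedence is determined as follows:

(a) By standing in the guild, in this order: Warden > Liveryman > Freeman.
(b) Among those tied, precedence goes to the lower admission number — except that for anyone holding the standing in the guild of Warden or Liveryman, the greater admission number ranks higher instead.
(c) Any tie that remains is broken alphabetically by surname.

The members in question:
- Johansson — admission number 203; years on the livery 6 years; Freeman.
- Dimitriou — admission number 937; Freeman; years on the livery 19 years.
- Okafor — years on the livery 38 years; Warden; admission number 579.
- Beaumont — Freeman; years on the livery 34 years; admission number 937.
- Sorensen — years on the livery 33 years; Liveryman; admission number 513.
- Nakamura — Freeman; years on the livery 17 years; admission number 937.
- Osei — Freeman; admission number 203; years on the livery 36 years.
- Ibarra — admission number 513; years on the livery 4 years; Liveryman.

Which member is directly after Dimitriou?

Nakamura

By standing in the guild: Okafor (Warden); then Ibarra and Sorensen (Liveryman); then Johansson, Osei, Beaumont, Dimitriou and Nakamura (Freeman).
Ibarra and Sorensen both have admission number 513, so the next rule applies.
Among Ibarra and Sorensen, alphabetically by surname: Ibarra before Sorensen.
Among Johansson, Osei, Beaumont, Dimitriou and Nakamura, by admission number (lower first): Johansson and Osei (203) before Beaumont, Dimitriou and Nakamura (937).
Among Johansson and Osei, alphabetically by surname: Johansson before Osei.
Among Beaumont, Dimitriou and Nakamura, alphabetically by surname: Beaumont before Dimitriou before Nakamura.
Order: Okafor, Ibarra, Sorensen, Johansson, Osei, Beaumont, Dimitriou, Nakamura.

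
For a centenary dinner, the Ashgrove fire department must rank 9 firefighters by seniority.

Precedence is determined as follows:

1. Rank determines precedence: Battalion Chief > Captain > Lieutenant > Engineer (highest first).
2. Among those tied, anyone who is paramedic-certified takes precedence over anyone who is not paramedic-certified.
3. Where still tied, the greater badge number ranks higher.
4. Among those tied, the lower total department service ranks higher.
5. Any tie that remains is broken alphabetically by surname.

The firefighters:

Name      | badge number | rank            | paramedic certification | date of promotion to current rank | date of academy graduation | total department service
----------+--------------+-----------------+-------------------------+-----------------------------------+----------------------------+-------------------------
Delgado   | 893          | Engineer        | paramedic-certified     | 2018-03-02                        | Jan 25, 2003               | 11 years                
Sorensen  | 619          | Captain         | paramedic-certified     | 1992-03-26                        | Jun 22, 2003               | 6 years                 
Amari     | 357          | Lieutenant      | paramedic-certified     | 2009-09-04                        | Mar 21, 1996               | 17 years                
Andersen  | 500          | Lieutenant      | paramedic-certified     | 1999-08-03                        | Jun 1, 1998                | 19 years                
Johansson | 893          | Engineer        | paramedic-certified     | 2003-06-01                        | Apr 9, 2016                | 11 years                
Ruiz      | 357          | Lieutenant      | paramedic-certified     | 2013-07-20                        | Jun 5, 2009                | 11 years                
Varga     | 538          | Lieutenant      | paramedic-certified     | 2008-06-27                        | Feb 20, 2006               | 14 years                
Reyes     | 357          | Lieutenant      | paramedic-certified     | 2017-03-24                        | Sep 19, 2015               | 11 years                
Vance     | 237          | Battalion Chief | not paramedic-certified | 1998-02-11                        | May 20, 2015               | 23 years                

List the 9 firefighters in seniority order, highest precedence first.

Vance, Sorensen, Varga, Andersen, Reyes, Ruiz, Amari, Delgado, Johansson

By rank: Vance (Battalion Chief); then Sorensen (Captain); then Varga, Andersen, Reyes, Ruiz and Amari (Lieutenant); then Delgado and Johansson (Engineer).
Varga, Andersen, Reyes, Ruiz and Amari are each paramedic-certified, so the next rule applies.
Among Varga, Andersen, Reyes, Ruiz and Amari, by badge number (higher first): Varga (538) before Andersen (500) before Reyes, Ruiz and Amari (357).
Among Reyes, Ruiz and Amari, by total department service (lower first): Reyes and Ruiz (11 years) before Amari (17 years).
Among Reyes and Ruiz, alphabetically by surname: Reyes before Ruiz.
Delgado and Johansson are each paramedic-certified, so the next rule applies.
Delgado and Johansson both have badge number 893, so the next rule applies.
Delgado and Johansson both have total department service 11 years, so the next rule applies.
Among Delgado and Johansson, alphabetically by surname: Delgado before Johansson.
Full order: Vance, Sorensen, Varga, Andersen, Reyes, Ruiz, Amari, Delgado, Johansson.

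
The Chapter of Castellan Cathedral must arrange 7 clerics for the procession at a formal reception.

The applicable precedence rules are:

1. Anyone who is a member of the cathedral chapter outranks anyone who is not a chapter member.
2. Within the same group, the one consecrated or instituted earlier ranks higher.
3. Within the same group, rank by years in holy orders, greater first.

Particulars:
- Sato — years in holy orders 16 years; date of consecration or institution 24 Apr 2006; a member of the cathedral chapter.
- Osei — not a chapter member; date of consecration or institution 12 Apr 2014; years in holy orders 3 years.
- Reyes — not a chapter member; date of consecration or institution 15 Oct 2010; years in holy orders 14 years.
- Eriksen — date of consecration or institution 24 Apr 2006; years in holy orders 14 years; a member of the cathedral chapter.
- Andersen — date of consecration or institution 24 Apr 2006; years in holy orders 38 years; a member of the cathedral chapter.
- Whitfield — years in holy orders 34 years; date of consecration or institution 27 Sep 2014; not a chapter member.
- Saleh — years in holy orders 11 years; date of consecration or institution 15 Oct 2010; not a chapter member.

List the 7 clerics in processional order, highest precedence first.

By the first rule: Andersen, Sato and Eriksen (each a member of the cathedral chapter); then Reyes, Saleh, Osei and Whitfield (each not a chapter member).
Andersen, Sato and Eriksen all have date of consecration or institution 24 Apr 2006, so the next rule applies.
Among Andersen, Sato and Eriksen, by years in holy orders (higher first): Andersen (38 years) before Sato (16 years) before Eriksen (14 years).
Among Reyes, Saleh, Osei and Whitfield, by date of consecration or institution (earlier first): Reyes and Saleh (15 Oct 2010) before Osei (12 Apr 2014) before Whitfield (27 Sep 2014).
Among Reyes and Saleh, by years in holy orders (higher first): Reyes (14 years) before Saleh (11 years).
Full order: Andersen, Sato, Eriksen, Reyes, Saleh, Osei, Whitfield.

Andersen, Sato, Eriksen, Reyes, Saleh, Osei, Whitfield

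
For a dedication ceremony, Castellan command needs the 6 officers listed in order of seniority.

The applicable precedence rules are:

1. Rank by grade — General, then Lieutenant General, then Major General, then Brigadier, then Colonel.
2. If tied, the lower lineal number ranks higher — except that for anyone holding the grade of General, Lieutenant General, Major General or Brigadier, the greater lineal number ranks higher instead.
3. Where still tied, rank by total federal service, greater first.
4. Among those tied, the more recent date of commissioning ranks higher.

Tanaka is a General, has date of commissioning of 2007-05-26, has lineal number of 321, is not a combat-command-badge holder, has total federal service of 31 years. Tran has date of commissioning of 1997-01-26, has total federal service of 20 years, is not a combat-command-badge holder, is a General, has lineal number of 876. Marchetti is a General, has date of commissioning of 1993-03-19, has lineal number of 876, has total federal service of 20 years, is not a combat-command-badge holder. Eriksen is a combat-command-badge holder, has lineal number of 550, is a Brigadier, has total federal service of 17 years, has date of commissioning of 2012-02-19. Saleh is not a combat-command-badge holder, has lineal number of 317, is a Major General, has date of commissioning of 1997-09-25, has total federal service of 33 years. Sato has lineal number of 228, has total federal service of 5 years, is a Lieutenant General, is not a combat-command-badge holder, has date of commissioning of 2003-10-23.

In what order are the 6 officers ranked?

Tran, Marchetti, Tanaka, Sato, Saleh, Eriksen

By grade: Tran, Marchetti and Tanaka (General); then Sato (Lieutenant General); then Saleh (Major General); then Eriksen (Brigadier).
Among Tran, Marchetti and Tanaka, by lineal number (higher first) (reversed rule for this group): Tran and Marchetti (876) before Tanaka (321).
Tran and Marchetti both have total federal service 20 years, so the next rule applies.
Among Tran and Marchetti, by date of commissioning (later first): Tran (1997-01-26) before Marchetti (1993-03-19).
Full order: Tran, Marchetti, Tanaka, Sato, Saleh, Eriksen.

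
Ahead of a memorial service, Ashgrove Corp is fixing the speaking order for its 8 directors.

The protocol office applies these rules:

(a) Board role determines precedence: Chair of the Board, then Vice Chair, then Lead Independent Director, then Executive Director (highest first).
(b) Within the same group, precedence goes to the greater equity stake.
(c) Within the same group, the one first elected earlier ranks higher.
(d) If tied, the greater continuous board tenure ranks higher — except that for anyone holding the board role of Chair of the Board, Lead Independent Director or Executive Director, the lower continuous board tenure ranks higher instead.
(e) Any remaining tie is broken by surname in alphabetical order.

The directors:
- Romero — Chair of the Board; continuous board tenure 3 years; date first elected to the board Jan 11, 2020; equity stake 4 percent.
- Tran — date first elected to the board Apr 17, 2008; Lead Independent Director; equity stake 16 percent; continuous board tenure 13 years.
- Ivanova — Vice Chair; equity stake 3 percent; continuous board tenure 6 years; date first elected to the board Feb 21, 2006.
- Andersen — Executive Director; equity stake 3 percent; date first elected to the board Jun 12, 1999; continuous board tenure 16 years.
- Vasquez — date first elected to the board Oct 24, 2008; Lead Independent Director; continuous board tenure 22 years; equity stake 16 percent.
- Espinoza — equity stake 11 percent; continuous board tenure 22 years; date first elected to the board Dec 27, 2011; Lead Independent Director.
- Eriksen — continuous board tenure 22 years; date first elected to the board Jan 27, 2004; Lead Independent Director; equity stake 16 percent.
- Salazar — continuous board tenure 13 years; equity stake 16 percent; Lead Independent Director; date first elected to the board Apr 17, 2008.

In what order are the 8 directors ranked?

By board role: Romero (Chair of the Board); then Ivanova (Vice Chair); then Eriksen, Salazar, Tran, Vasquez and Espinoza (Lead Independent Director); then Andersen (Executive Director).
Among Eriksen, Salazar, Tran, Vasquez and Espinoza, by equity stake (higher first): Eriksen, Salazar, Tran and Vasquez (16 percent) before Espinoza (11 percent).
Among Eriksen, Salazar, Tran and Vasquez, by date first elected to the board (earlier first): Eriksen (Jan 27, 2004) before Salazar and Tran (Apr 17, 2008) before Vasquez (Oct 24, 2008).
Salazar and Tran both have continuous board tenure 13 years, so the next rule applies.
Among Salazar and Tran, alphabetically by surname: Salazar before Tran.
Full order: Romero, Ivanova, Eriksen, Salazar, Tran, Vasquez, Espinoza, Andersen.

Romero, Ivanova, Eriksen, Salazar, Tran, Vasquez, Espinoza, Andersen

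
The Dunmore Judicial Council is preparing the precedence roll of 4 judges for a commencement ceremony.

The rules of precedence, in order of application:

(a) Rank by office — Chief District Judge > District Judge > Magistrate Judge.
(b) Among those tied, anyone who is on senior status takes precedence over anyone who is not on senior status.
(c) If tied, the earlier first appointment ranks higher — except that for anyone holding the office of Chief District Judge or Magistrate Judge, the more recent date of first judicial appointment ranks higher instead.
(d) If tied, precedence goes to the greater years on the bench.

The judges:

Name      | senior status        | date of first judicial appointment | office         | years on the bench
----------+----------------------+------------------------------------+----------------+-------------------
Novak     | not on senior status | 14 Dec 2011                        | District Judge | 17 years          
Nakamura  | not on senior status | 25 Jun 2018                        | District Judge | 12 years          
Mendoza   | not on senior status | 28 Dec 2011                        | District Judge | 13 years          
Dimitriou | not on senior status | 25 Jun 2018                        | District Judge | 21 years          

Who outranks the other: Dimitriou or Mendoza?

By office: Novak, Mendoza, Dimitriou and Nakamura (District Judge).
Novak, Mendoza, Dimitriou and Nakamura are each not on senior status, so the next rule applies.
Among Novak, Mendoza, Dimitriou and Nakamura, by date of first judicial appointment (earlier first): Novak (14 Dec 2011) before Mendoza (28 Dec 2011) before Dimitriou and Nakamura (25 Jun 2018).
Among Dimitriou and Nakamura, by years on the bench (higher first): Dimitriou (21 years) before Nakamura (12 years).
So Mendoza takes precedence.

Mendoza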